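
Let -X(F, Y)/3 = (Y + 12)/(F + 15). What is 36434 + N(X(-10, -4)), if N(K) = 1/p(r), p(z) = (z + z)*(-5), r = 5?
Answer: 1821699/50 ≈ 36434.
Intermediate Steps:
p(z) = -10*z (p(z) = (2*z)*(-5) = -10*z)
X(F, Y) = -3*(12 + Y)/(15 + F) (X(F, Y) = -3*(Y + 12)/(F + 15) = -3*(12 + Y)/(15 + F))
N(K) = -1/50 (N(K) = 1/(-10*5) = 1/(-50) = -1/50)
36434 + N(X(-10, -4)) = 36434 - 1/50 = 1821699/50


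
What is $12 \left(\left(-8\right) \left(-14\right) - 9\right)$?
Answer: $1236$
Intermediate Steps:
$12 \left(\left(-8\right) \left(-14\right) - 9\right) = 12 \left(112 - 9\right) = 12 \cdot 103 = 1236$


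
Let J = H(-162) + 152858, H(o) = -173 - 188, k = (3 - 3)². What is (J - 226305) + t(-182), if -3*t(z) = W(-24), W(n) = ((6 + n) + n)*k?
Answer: -73808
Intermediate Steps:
k = 0 (k = 0² = 0)
W(n) = 0 (W(n) = ((6 + n) + n)*0 = (6 + 2*n)*0 = 0)
H(o) = -361
t(z) = 0 (t(z) = -⅓*0 = 0)
J = 152497 (J = -361 + 152858 = 152497)
(J - 226305) + t(-182) = (152497 - 226305) + 0 = -73808 + 0 = -73808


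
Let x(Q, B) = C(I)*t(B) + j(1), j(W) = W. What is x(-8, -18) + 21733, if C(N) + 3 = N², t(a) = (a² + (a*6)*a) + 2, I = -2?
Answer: 24004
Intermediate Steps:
t(a) = 2 + 7*a² (t(a) = (a² + (6*a)*a) + 2 = (a² + 6*a²) + 2 = 7*a² + 2 = 2 + 7*a²)
C(N) = -3 + N²
x(Q, B) = 3 + 7*B² (x(Q, B) = (-3 + (-2)²)*(2 + 7*B²) + 1 = (-3 + 4)*(2 + 7*B²) + 1 = 1*(2 + 7*B²) + 1 = (2 + 7*B²) + 1 = 3 + 7*B²)
x(-8, -18) + 21733 = (3 + 7*(-18)²) + 21733 = (3 + 7*324) + 21733 = (3 + 2268) + 21733 = 2271 + 21733 = 24004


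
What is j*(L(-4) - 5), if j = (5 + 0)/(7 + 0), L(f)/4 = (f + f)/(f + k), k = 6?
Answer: -15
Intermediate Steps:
L(f) = 8*f/(6 + f) (L(f) = 4*((f + f)/(f + 6)) = 4*((2*f)/(6 + f)) = 4*(2*f/(6 + f)) = 8*f/(6 + f))
j = 5/7 ≈ 0.71429
j*(L(-4) - 5) = 5*(8*(-4)/(6 - 4) - 5)/7 = 5*(8*(-4)/2 - 5)/7 = 5*(8*(-4)*(½) - 5)/7 = 5*(-16 - 5)/7 = (5/7)*(-21) = -15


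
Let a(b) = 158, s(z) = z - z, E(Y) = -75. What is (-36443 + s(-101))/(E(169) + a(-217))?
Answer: -36443/83 ≈ -439.07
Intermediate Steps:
s(z) = 0
(-36443 + s(-101))/(E(169) + a(-217)) = (-36443 + 0)/(-75 + 158) = -36443/83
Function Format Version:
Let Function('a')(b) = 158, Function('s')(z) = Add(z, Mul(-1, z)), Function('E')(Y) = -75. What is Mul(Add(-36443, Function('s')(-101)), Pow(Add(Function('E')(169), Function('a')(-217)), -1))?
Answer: Rational(-36443, 83) ≈ -439.07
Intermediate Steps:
Function('s')(z) = 0
Mul(Add(-36443, Function('s')(-101)), Pow(Add(Function('E')(169), Function('a')(-217)), -1)) = Mul(Add(-36443, 0), Pow(Add(-75, 158), -1)) = Mul(-36443, Pow(83, -1)) = Mul(-36443, Rational(1, 83)) = Rational(-36443, 83)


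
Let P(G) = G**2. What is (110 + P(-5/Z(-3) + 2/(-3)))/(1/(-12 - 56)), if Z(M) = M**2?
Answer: -614108/81 ≈ -7581.6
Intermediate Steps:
(110 + P(-5/Z(-3) + 2/(-3)))/(1/(-12 - 56)) = (110 + (-5/((-3)**2) + 2/(-3))**2)/(1/(-12 - 56)) = (110 + (-5/9 + 2*(-1/3))**2)/(1/(-68)) = (110 + (-5*1/9 - 2/3)**2)/(-1/68) = (110 + (-5/9 - 2/3)**2)*(-68) = (110 + (-11/9)**2)*(-68) = (110 + 121/81)*(-68) = (9031/81)*(-68) = -614108/81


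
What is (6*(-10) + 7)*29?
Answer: -1537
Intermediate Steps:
(6*(-10) + 7)*29 = (-60 + 7)*29 = -53*29 = -1537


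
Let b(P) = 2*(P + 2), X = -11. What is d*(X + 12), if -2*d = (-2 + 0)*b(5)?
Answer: 14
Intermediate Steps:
b(P) = 4 + 2*P (b(P) = 2*(2 + P) = 4 + 2*P)
d = 14 (d = -(-2 + 0)*(4 + 2*5)/2 = -(-1)*(4 + 10) = -(-1)*14 = -1/2*(-28) = 14)
d*(X + 12) = 14*(-11 + 12) = 14*1 = 14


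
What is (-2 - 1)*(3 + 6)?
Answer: -27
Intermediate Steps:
(-2 - 1)*(3 + 6) = -3*9 = -27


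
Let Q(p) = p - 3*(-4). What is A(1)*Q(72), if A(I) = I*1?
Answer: 84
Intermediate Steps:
A(I) = I
Q(p) = 12 + p (Q(p) = p + 12 = 12 + p)
A(1)*Q(72) = 1*(12 + 72) = 1*84 = 84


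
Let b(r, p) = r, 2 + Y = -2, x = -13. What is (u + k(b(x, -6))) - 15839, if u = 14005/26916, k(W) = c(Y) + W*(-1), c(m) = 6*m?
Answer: -426604595/26916 ≈ -15849.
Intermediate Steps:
Y = -4 (Y = -2 - 2 = -4)
k(W) = -24 - W (k(W) = 6*(-4) + W*(-1) = -24 - W)
u = 14005/26916 (u = 14005*(1/26916) = 14005/26916 ≈ 0.52032)
(u + k(b(x, -6))) - 15839 = (14005/26916 + (-24 - 1*(-13))) - 15839 = (14005/26916 + (-24 + 13)) - 15839 = (14005/26916 - 11) - 15839 = -282071/26916 - 15839 = -426604595/26916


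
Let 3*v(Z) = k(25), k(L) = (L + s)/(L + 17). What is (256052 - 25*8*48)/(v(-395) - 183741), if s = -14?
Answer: -31052952/23151355 ≈ -1.3413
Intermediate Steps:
k(L) = (-14 + L)/(17 + L) (k(L) = (L - 14)/(L + 17) = (-14 + L)/(17 + L))
v(Z) = 11/126 (v(Z) = ((-14 + 25)/(17 + 25))/3 = (11/42)/3 = ((1/42)*11)/3 = (1/3)*(11/42) = 11/126)
(256052 - 25*8*48)/(v(-395) - 183741) = (256052 - 25*8*48)/(11/126 - 183741) = (256052 - 200*48)/(-23151355/126) = (256052 - 9600)*(-126/23151355) = 246452*(-126/23151355) = -31052952/23151355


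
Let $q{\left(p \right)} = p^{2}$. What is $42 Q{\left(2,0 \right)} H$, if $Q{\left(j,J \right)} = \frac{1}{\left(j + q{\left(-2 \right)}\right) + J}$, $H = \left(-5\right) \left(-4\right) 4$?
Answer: $560$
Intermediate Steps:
$H = 80$ ($H = 20 \cdot 4 = 80$)
$Q{\left(j,J \right)} = \frac{1}{4 + J + j}$ ($Q{\left(j,J \right)} = \frac{1}{\left(j + \left(-2\right)^{2}\right) + J} = \frac{1}{\left(j + 4\right) + J} = \frac{1}{\left(4 + j\right) + J} = \frac{1}{4 + J + j}$)
$42 Q{\left(2,0 \right)} H = \frac{42}{4 + 0 + 2} \cdot 80 = \frac{42}{6} \cdot 80 = 42 \cdot \frac{1}{6} \cdot 80 = 7 \cdot 80 = 560$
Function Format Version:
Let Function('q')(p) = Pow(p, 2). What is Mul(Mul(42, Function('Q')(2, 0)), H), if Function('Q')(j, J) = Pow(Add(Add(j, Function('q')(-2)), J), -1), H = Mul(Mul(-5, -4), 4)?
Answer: 560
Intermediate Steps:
H = 80 (H = Mul(20, 4) = 80)
Function('Q')(j, J) = Pow(Add(4, J, j), -1) (Function('Q')(j, J) = Pow(Add(Add(j, Pow(-2, 2)), J), -1) = Pow(Add(Add(j, 4), J), -1) = Pow(Add(Add(4, j), J), -1) = Pow(Add(4, J, j), -1))
Mul(Mul(42, Function('Q')(2, 0)), H) = Mul(Mul(42, Pow(Add(4, 0, 2), -1)), 80) = Mul(Mul(42, Pow(6, -1)), 80) = Mul(Mul(42, Rational(1, 6)), 80) = Mul(7, 80) = 560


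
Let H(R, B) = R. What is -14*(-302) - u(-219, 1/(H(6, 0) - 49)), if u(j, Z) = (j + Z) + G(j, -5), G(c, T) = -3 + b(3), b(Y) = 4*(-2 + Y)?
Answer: 191179/43 ≈ 4446.0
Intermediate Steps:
b(Y) = -8 + 4*Y
G(c, T) = 1 (G(c, T) = -3 + (-8 + 4*3) = -3 + (-8 + 12) = -3 + 4 = 1)
u(j, Z) = 1 + Z + j (u(j, Z) = (j + Z) + 1 = (Z + j) + 1 = 1 + Z + j)
-14*(-302) - u(-219, 1/(H(6, 0) - 49)) = -14*(-302) - (1 + 1/(6 - 49) - 219) = 4228 - (1 + 1/(-43) - 219) = 4228 - (1 - 1/43 - 219) = 4228 - 1*(-9375/43) = 4228 + 9375/43 = 191179/43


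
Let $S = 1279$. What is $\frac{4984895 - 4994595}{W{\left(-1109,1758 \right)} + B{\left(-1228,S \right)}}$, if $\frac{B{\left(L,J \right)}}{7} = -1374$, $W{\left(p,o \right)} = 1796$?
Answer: $\frac{4850}{3911} \approx 1.2401$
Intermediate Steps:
$B{\left(L,J \right)} = -9618$ ($B{\left(L,J \right)} = 7 \left(-1374\right) = -9618$)
$\frac{4984895 - 4994595}{W{\left(-1109,1758 \right)} + B{\left(-1228,S \right)}} = \frac{4984895 - 4994595}{1796 - 9618} = - \frac{9700}{-7822} = \left(-9700\right) \left(- \frac{1}{7822}\right) = \frac{4850}{3911}$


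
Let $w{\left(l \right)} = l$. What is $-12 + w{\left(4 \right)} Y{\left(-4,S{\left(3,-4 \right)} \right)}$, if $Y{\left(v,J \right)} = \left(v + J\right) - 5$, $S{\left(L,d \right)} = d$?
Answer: $-64$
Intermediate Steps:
$Y{\left(v,J \right)} = -5 + J + v$ ($Y{\left(v,J \right)} = \left(J + v\right) - 5 = -5 + J + v$)
$-12 + w{\left(4 \right)} Y{\left(-4,S{\left(3,-4 \right)} \right)} = -12 + 4 \left(-5 - 4 - 4\right) = -12 + 4 \left(-13\right) = -12 - 52 = -64$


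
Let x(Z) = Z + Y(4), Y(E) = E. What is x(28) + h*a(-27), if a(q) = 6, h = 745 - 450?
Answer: 1802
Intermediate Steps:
h = 295
x(Z) = 4 + Z (x(Z) = Z + 4 = 4 + Z)
x(28) + h*a(-27) = (4 + 28) + 295*6 = 32 + 1770 = 1802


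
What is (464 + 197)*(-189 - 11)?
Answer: -132200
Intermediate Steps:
(464 + 197)*(-189 - 11) = 661*(-200) = -132200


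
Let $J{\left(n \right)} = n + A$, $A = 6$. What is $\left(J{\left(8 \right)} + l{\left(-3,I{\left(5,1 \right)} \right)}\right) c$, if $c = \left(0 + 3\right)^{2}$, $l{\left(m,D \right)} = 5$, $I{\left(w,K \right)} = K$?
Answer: $171$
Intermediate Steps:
$c = 9$ ($c = 3^{2} = 9$)
$J{\left(n \right)} = 6 + n$ ($J{\left(n \right)} = n + 6 = 6 + n$)
$\left(J{\left(8 \right)} + l{\left(-3,I{\left(5,1 \right)} \right)}\right) c = \left(\left(6 + 8\right) + 5\right) 9 = \left(14 + 5\right) 9 = 19 \cdot 9 = 171$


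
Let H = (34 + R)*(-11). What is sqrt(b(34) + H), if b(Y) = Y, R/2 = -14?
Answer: 4*I*sqrt(2) ≈ 5.6569*I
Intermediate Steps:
R = -28 (R = 2*(-14) = -28)
H = -66 (H = (34 - 28)*(-11) = 6*(-11) = -66)
sqrt(b(34) + H) = sqrt(34 - 66) = sqrt(-32) = 4*I*sqrt(2)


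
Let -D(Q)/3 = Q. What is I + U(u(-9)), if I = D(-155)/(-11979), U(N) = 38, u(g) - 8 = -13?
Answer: 151579/3993 ≈ 37.961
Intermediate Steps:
D(Q) = -3*Q
u(g) = -5 (u(g) = 8 - 13 = -5)
I = -155/3993 (I = -3*(-155)/(-11979) = 465*(-1/11979) = -155/3993 ≈ -0.038818)
I + U(u(-9)) = -155/3993 + 38 = 151579/3993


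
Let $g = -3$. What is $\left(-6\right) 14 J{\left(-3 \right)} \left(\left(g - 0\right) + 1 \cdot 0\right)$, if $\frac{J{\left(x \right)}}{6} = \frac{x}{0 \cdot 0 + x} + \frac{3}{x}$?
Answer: $0$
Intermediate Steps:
$J{\left(x \right)} = 6 + \frac{18}{x}$ ($J{\left(x \right)} = 6 \left(\frac{x}{0 \cdot 0 + x} + \frac{3}{x}\right) = 6 \left(\frac{x}{0 + x} + \frac{3}{x}\right) = 6 \left(\frac{x}{x} + \frac{3}{x}\right) = 6 \left(1 + \frac{3}{x}\right) = 6 + \frac{18}{x}$)
$\left(-6\right) 14 J{\left(-3 \right)} \left(\left(g - 0\right) + 1 \cdot 0\right) = \left(-6\right) 14 \left(6 + \frac{18}{-3}\right) \left(\left(-3 - 0\right) + 1 \cdot 0\right) = - 84 \left(6 + 18 \left(- \frac{1}{3}\right)\right) \left(\left(-3 + 0\right) + 0\right) = - 84 \left(6 - 6\right) \left(-3 + 0\right) = - 84 \cdot 0 \left(-3\right) = \left(-84\right) 0 = 0$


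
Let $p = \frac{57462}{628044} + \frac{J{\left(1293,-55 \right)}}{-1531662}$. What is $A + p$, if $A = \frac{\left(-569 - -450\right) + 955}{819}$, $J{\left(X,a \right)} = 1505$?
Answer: $\frac{12159710338987}{10942194093831} \approx 1.1113$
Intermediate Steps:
$p = \frac{3627798151}{40081297047}$ ($p = \frac{57462}{628044} + \frac{1505}{-1531662} = 57462 \cdot \frac{1}{628044} + 1505 \left(- \frac{1}{1531662}\right) = \frac{9577}{104674} - \frac{1505}{1531662} = \frac{3627798151}{40081297047} \approx 0.090511$)
$A = \frac{836}{819}$ ($A = \left(\left(-569 + 450\right) + 955\right) \frac{1}{819} = \left(-119 + 955\right) \frac{1}{819} = 836 \cdot \frac{1}{819} = \frac{836}{819} \approx 1.0208$)
$A + p = \frac{836}{819} + \frac{3627798151}{40081297047} = \frac{12159710338987}{10942194093831}$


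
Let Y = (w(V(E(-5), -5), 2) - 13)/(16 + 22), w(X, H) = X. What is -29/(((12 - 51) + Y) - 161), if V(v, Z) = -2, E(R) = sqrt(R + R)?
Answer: 1102/7615 ≈ 0.14471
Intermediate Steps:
E(R) = sqrt(2)*sqrt(R) (E(R) = sqrt(2*R) = sqrt(2)*sqrt(R))
Y = -15/38 (Y = (-2 - 13)/(16 + 22) = -15/38 ≈ -0.39474)
-29/(((12 - 51) + Y) - 161) = -29/(((12 - 51) - 15/38) - 161) = -29/((-39 - 15/38) - 161) = -29/(-1497/38 - 161) = -29/(-7615/38) = -38/7615*(-29) = 1102/7615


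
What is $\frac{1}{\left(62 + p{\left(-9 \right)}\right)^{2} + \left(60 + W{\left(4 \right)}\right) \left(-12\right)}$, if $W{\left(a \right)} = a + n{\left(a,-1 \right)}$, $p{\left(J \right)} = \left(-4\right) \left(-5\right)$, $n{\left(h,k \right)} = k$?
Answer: $\frac{1}{5968} \approx 0.00016756$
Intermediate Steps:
$p{\left(J \right)} = 20$
$W{\left(a \right)} = -1 + a$ ($W{\left(a \right)} = a - 1 = -1 + a$)
$\frac{1}{\left(62 + p{\left(-9 \right)}\right)^{2} + \left(60 + W{\left(4 \right)}\right) \left(-12\right)} = \frac{1}{\left(62 + 20\right)^{2} + \left(60 + \left(-1 + 4\right)\right) \left(-12\right)} = \frac{1}{82^{2} + \left(60 + 3\right) \left(-12\right)} = \frac{1}{6724 + 63 \left(-12\right)} = \frac{1}{6724 - 756} = \frac{1}{5968}$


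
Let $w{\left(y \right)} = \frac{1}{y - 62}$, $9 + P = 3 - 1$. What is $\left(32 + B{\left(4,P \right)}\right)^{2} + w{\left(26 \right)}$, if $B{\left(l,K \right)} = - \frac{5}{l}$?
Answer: $\frac{136157}{144} \approx 945.54$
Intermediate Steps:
$P = -7$ ($P = -9 + \left(3 - 1\right) = -9 + 2 = -7$)
$w{\left(y \right)} = \frac{1}{-62 + y}$
$\left(32 + B{\left(4,P \right)}\right)^{2} + w{\left(26 \right)} = \left(32 - \frac{5}{4}\right)^{2} + \frac{1}{-62 + 26} = \left(32 - \frac{5}{4}\right)^{2} + \frac{1}{-36} = \left(32 - \frac{5}{4}\right)^{2} - \frac{1}{36} = \left(\frac{123}{4}\right)^{2} - \frac{1}{36} = \frac{15129}{16} - \frac{1}{36} = \frac{136157}{144}$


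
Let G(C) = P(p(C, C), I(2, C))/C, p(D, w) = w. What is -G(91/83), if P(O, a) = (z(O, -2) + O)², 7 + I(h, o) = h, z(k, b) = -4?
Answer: -58081/7553 ≈ -7.6898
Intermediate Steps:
I(h, o) = -7 + h
P(O, a) = (-4 + O)²
G(C) = (-4 + C)²/C
-G(91/83) = -(-4 + 91/83)²/(91/83) = -(-4 + 91*(1/83))²/(91*(1/83)) = -(-4 + 91/83)²/91/83 = -83*(-241/83)²/91 = -83*58081/(91*6889) = -1*58081/7553 = -58081/7553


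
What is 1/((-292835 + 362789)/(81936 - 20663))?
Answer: 61273/69954 ≈ 0.87590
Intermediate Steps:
1/((-292835 + 362789)/(81936 - 20663)) = 1/(69954/61273) = 61273/69954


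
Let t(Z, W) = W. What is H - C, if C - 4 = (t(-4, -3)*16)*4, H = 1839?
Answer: 2027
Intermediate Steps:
C = -188 (C = 4 - 3*16*4 = 4 - 48*4 = 4 - 192 = -188)
H - C = 1839 - 1*(-188) = 1839 + 188 = 2027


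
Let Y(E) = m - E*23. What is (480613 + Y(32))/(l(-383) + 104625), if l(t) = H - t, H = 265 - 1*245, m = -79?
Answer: 21809/4774 ≈ 4.5683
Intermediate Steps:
H = 20 (H = 265 - 245 = 20)
l(t) = 20 - t
Y(E) = -79 - 23*E (Y(E) = -79 - E*23 = -79 - 23*E)
(480613 + Y(32))/(l(-383) + 104625) = (480613 + (-79 - 23*32))/((20 - 1*(-383)) + 104625) = (480613 + (-79 - 736))/((20 + 383) + 104625) = (480613 - 815)/(403 + 104625) = 479798/105028 = 479798*(1/105028) = 21809/4774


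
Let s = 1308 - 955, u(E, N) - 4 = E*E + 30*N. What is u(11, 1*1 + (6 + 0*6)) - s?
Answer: -18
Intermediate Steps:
u(E, N) = 4 + E**2 + 30*N (u(E, N) = 4 + (E*E + 30*N) = 4 + (E**2 + 30*N) = 4 + E**2 + 30*N)
s = 353
u(11, 1*1 + (6 + 0*6)) - s = (4 + 11**2 + 30*(1*1 + (6 + 0*6))) - 1*353 = (4 + 121 + 30*(1 + (6 + 0))) - 353 = (4 + 121 + 30*(1 + 6)) - 353 = (4 + 121 + 30*7) - 353 = (4 + 121 + 210) - 353 = 335 - 353 = -18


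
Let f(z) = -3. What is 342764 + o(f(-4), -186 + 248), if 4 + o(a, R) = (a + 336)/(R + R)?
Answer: 42502573/124 ≈ 3.4276e+5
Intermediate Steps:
o(a, R) = -4 + (336 + a)/(2*R) (o(a, R) = -4 + (a + 336)/(R + R) = -4 + (336 + a)/((2*R)) = -4 + (336 + a)*(1/(2*R)) = -4 + (336 + a)/(2*R))
342764 + o(f(-4), -186 + 248) = 342764 + (336 - 3 - 8*(-186 + 248))/(2*(-186 + 248)) = 342764 + (½)*(336 - 3 - 8*62)/62 = 342764 + (½)*(1/62)*(336 - 3 - 496) = 342764 + (½)*(1/62)*(-163) = 342764 - 163/124 = 42502573/124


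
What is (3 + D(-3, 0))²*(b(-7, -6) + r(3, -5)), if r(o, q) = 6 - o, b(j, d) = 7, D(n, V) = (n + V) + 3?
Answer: 90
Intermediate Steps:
D(n, V) = 3 + V + n (D(n, V) = (V + n) + 3 = 3 + V + n)
(3 + D(-3, 0))²*(b(-7, -6) + r(3, -5)) = (3 + (3 + 0 - 3))²*(7 + (6 - 1*3)) = (3 + 0)²*(7 + (6 - 3)) = 3²*(7 + 3) = 9*10 = 90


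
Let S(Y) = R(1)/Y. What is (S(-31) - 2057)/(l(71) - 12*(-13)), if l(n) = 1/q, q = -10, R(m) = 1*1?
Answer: -637680/48329 ≈ -13.195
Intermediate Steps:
R(m) = 1
S(Y) = 1/Y
l(n) = -⅒ (l(n) = 1/(-10) = -⅒)
(S(-31) - 2057)/(l(71) - 12*(-13)) = (1/(-31) - 2057)/(-⅒ - 12*(-13)) = (-1/31 - 2057)/(-⅒ + 156) = -63768/(31*1559/10) = -63768/31*10/1559 = -637680/48329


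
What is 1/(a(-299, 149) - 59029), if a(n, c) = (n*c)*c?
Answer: -1/6697128 ≈ -1.4932e-7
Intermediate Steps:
a(n, c) = n*c² (a(n, c) = (c*n)*c = n*c²)
1/(a(-299, 149) - 59029) = 1/(-299*149² - 59029) = 1/(-299*22201 - 59029) = 1/(-6638099 - 59029) = 1/(-6697128) = -1/6697128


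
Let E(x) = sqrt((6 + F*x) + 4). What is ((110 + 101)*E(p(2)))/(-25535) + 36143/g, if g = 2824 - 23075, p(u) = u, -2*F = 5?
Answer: -36143/20251 - 211*sqrt(5)/25535 ≈ -1.8032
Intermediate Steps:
F = -5/2 (F = -1/2*5 = -5/2 ≈ -2.5000)
g = -20251
E(x) = sqrt(10 - 5*x/2) (E(x) = sqrt((6 - 5*x/2) + 4) = sqrt(10 - 5*x/2))
((110 + 101)*E(p(2)))/(-25535) + 36143/g = ((110 + 101)*(sqrt(40 - 10*2)/2))/(-25535) + 36143/(-20251) = (211*(sqrt(40 - 20)/2))*(-1/25535) + 36143*(-1/20251) = (211*(sqrt(20)/2))*(-1/25535) - 36143/20251 = (211*((2*sqrt(5))/2))*(-1/25535) - 36143/20251 = (211*sqrt(5))*(-1/25535) - 36143/20251 = -211*sqrt(5)/25535 - 36143/20251 = -36143/20251 - 211*sqrt(5)/25535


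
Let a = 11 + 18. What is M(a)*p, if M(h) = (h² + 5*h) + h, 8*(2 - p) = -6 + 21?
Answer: 1015/8 ≈ 126.88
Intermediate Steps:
a = 29
p = ⅛ (p = 2 - (-6 + 21)/8 = 2 - ⅛*15 = 2 - 15/8 = ⅛ ≈ 0.12500)
M(h) = h² + 6*h
M(a)*p = (29*(6 + 29))*(⅛) = (29*35)*(⅛) = 1015*(⅛) = 1015/8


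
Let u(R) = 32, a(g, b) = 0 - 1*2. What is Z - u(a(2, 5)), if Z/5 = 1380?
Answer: 6868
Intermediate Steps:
a(g, b) = -2 (a(g, b) = 0 - 2 = -2)
Z = 6900 (Z = 5*1380 = 6900)
Z - u(a(2, 5)) = 6900 - 1*32 = 6900 - 32 = 6868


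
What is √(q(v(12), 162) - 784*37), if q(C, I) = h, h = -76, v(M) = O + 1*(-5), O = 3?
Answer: 2*I*√7271 ≈ 170.54*I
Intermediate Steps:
v(M) = -2 (v(M) = 3 + 1*(-5) = 3 - 5 = -2)
q(C, I) = -76
√(q(v(12), 162) - 784*37) = √(-76 - 784*37) = √(-76 - 29008) = √(-29084) = 2*I*√7271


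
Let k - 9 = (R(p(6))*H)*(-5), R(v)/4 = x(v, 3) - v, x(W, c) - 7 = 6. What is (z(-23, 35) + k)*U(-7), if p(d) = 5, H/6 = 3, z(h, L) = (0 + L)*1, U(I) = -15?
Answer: 42540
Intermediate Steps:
x(W, c) = 13 (x(W, c) = 7 + 6 = 13)
z(h, L) = L (z(h, L) = L*1 = L)
H = 18 (H = 6*3 = 18)
R(v) = 52 - 4*v (R(v) = 4*(13 - v) = 52 - 4*v)
k = -2871 (k = 9 + ((52 - 4*5)*18)*(-5) = 9 + ((52 - 20)*18)*(-5) = 9 + (32*18)*(-5) = 9 + 576*(-5) = 9 - 2880 = -2871)
(z(-23, 35) + k)*U(-7) = (35 - 2871)*(-15) = -2836*(-15) = 42540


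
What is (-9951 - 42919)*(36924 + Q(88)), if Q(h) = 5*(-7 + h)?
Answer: -1973584230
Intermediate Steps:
Q(h) = -35 + 5*h
(-9951 - 42919)*(36924 + Q(88)) = (-9951 - 42919)*(36924 + (-35 + 5*88)) = -52870*(36924 + (-35 + 440)) = -52870*(36924 + 405) = -52870*37329 = -1973584230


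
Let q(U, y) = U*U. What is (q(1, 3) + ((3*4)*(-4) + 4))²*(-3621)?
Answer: -6695229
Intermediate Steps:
q(U, y) = U²
(q(1, 3) + ((3*4)*(-4) + 4))²*(-3621) = (1² + ((3*4)*(-4) + 4))²*(-3621) = (1 + (12*(-4) + 4))²*(-3621) = (1 + (-48 + 4))²*(-3621) = (1 - 44)²*(-3621) = (-43)²*(-3621) = 1849*(-3621) = -6695229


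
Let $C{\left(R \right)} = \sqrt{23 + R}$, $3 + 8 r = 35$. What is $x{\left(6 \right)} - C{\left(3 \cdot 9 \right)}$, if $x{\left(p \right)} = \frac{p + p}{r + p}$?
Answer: $\frac{6}{5} - 5 \sqrt{2} \approx -5.8711$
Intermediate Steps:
$r = 4$ ($r = - \frac{3}{8} + \frac{1}{8} \cdot 35 = - \frac{3}{8} + \frac{35}{8} = 4$)
$x{\left(p \right)} = \frac{2 p}{4 + p}$ ($x{\left(p \right)} = \frac{p + p}{4 + p} = \frac{2 p}{4 + p}$)
$x{\left(6 \right)} - C{\left(3 \cdot 9 \right)} = 2 \cdot 6 \frac{1}{4 + 6} - \sqrt{23 + 3 \cdot 9} = 2 \cdot 6 \cdot \frac{1}{10} - \sqrt{23 + 27} = 2 \cdot 6 \cdot \frac{1}{10} - \sqrt{50} = \frac{6}{5} - 5 \sqrt{2}$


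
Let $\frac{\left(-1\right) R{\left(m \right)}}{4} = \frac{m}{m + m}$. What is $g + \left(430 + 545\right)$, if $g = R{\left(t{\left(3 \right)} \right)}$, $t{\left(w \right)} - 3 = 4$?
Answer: $973$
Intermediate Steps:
$t{\left(w \right)} = 7$ ($t{\left(w \right)} = 3 + 4 = 7$)
$R{\left(m \right)} = -2$ ($R{\left(m \right)} = - 4 \frac{m}{m + m} = - 4 \frac{m}{2 m} = - 4 m \frac{1}{2 m} = \left(-4\right) \frac{1}{2} = -2$)
$g = -2$
$g + \left(430 + 545\right) = -2 + \left(430 + 545\right) = -2 + 975 = 973$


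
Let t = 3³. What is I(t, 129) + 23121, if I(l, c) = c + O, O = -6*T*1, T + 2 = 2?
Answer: 23250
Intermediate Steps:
T = 0 (T = -2 + 2 = 0)
t = 27
O = 0 (O = -6*0*1 = 0*1 = 0)
I(l, c) = c (I(l, c) = c + 0 = c)
I(t, 129) + 23121 = 129 + 23121 = 23250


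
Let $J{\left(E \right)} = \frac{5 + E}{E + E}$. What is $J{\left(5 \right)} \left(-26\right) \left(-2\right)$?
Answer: $52$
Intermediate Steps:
$J{\left(E \right)} = \frac{5 + E}{2 E}$
$J{\left(5 \right)} \left(-26\right) \left(-2\right) = \frac{5 + 5}{2 \cdot 5} \left(-26\right) \left(-2\right) = \frac{1}{2} \cdot \frac{1}{5} \cdot 10 \left(-26\right) \left(-2\right) = 1 \left(-26\right) \left(-2\right) = \left(-26\right) \left(-2\right) = 52$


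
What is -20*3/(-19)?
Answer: 60/19 ≈ 3.1579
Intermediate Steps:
-20*3/(-19) = -60*(-1/19) = 60/19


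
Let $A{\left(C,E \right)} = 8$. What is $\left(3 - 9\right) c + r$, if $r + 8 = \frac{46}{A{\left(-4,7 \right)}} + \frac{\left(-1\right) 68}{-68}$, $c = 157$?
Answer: $- \frac{3773}{4} \approx -943.25$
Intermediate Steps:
$r = - \frac{5}{4}$ ($r = -8 + \left(\frac{46}{8} + \frac{\left(-1\right) 68}{-68}\right) = -8 + \left(46 \cdot \frac{1}{8} - -1\right) = -8 + \left(\frac{23}{4} + 1\right) = -8 + \frac{27}{4} = - \frac{5}{4} \approx -1.25$)
$\left(3 - 9\right) c + r = \left(3 - 9\right) 157 - \frac{5}{4} = \left(-6\right) 157 - \frac{5}{4} = -942 - \frac{5}{4} = - \frac{3773}{4}$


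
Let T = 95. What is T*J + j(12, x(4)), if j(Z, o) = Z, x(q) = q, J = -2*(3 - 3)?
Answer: 12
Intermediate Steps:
J = 0 (J = -2*0 = 0)
T*J + j(12, x(4)) = 95*0 + 12 = 0 + 12 = 12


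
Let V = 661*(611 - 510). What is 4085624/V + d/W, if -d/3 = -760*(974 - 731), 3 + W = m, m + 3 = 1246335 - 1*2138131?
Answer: 1803289695004/29768796661 ≈ 60.576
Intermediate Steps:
m = -891799 (m = -3 + (1246335 - 1*2138131) = -3 + (1246335 - 2138131) = -3 - 891796 = -891799)
V = 66761 (V = 661*101 = 66761)
W = -891802 (W = -3 - 891799 = -891802)
d = 554040 (d = -(-2280)*(974 - 731) = -(-2280)*243 = -3*(-184680) = 554040)
4085624/V + d/W = 4085624/66761 + 554040/(-891802) = 4085624*(1/66761) + 554040*(-1/891802) = 4085624/66761 - 277020/445901 = 1803289695004/29768796661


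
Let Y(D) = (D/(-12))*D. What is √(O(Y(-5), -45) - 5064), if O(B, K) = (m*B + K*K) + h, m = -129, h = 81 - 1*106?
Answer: I*√11181/2 ≈ 52.87*I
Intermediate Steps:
h = -25 (h = 81 - 106 = -25)
Y(D) = -D²/12 (Y(D) = (D*(-1/12))*D = (-D/12)*D = -D²/12)
O(B, K) = -25 + K² - 129*B (O(B, K) = (-129*B + K*K) - 25 = (-129*B + K²) - 25 = (K² - 129*B) - 25 = -25 + K² - 129*B)
√(O(Y(-5), -45) - 5064) = √((-25 + (-45)² - (-43)*(-5)²/4) - 5064) = √((-25 + 2025 - (-43)*25/4) - 5064) = √((-25 + 2025 - 129*(-25/12)) - 5064) = √((-25 + 2025 + 1075/4) - 5064) = √(9075/4 - 5064) = √(-11181/4) = I*√11181/2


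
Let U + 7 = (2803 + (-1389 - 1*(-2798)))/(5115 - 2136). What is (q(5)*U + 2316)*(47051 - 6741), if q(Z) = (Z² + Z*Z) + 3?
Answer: 26951225690/331 ≈ 8.1424e+7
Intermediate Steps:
q(Z) = 3 + 2*Z² (q(Z) = (Z² + Z²) + 3 = 2*Z² + 3 = 3 + 2*Z²)
U = -1849/331 (U = -7 + (2803 + (-1389 - 1*(-2798)))/(5115 - 2136) = -7 + (2803 + (-1389 + 2798))/2979 = -7 + (2803 + 1409)*(1/2979) = -7 + 4212*(1/2979) = -7 + 468/331 = -1849/331 ≈ -5.5861)
(q(5)*U + 2316)*(47051 - 6741) = ((3 + 2*5²)*(-1849/331) + 2316)*(47051 - 6741) = ((3 + 2*25)*(-1849/331) + 2316)*40310 = ((3 + 50)*(-1849/331) + 2316)*40310 = (53*(-1849/331) + 2316)*40310 = (-97997/331 + 2316)*40310 = (668599/331)*40310 = 26951225690/331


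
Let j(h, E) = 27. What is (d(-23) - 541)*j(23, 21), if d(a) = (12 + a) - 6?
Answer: -15066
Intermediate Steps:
d(a) = 6 + a
(d(-23) - 541)*j(23, 21) = ((6 - 23) - 541)*27 = (-17 - 541)*27 = -558*27 = -15066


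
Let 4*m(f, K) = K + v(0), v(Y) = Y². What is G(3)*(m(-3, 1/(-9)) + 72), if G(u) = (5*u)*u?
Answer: 12955/4 ≈ 3238.8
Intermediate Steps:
G(u) = 5*u²
m(f, K) = K/4 (m(f, K) = (K + 0²)/4 = (K + 0)/4 = K/4)
G(3)*(m(-3, 1/(-9)) + 72) = (5*3²)*((¼)/(-9) + 72) = (5*9)*((¼)*(-⅑) + 72) = 45*(-1/36 + 72) = 45*(2591/36) = 12955/4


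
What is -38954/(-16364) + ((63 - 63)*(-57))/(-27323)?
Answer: 19477/8182 ≈ 2.3805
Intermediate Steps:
-38954/(-16364) + ((63 - 63)*(-57))/(-27323) = -38954*(-1/16364) + (0*(-57))*(-1/27323) = 19477/8182 + 0*(-1/27323) = 19477/8182 + 0 = 19477/8182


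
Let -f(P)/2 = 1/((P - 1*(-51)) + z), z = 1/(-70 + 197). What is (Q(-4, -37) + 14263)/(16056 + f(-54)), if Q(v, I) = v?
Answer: 2709210/3050767 ≈ 0.88804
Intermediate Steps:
z = 1/127 ≈ 0.0078740
f(P) = -2/(6478/127 + P) (f(P) = -2/((P - 1*(-51)) + 1/127) = -2/((P + 51) + 1/127) = -2/((51 + P) + 1/127) = -2/(6478/127 + P))
(Q(-4, -37) + 14263)/(16056 + f(-54)) = (-4 + 14263)/(16056 - 254/(6478 + 127*(-54))) = 14259/(16056 - 254/(6478 - 6858)) = 14259/(16056 - 254/(-380)) = 14259/(16056 - 254*(-1/380)) = 14259/(16056 + 127/190) = 14259/(3050767/190) = 14259*(190/3050767) = 2709210/3050767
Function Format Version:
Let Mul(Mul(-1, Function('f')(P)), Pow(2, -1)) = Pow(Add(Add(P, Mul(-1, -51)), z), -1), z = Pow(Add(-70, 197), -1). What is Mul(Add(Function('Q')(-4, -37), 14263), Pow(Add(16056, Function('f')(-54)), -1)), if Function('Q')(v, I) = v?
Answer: Rational(2709210, 3050767) ≈ 0.88804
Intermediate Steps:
z = Rational(1, 127) (z = Pow(127, -1) = Rational(1, 127) ≈ 0.0078740)
Function('f')(P) = Mul(-2, Pow(Add(Rational(6478, 127), P), -1)) (Function('f')(P) = Mul(-2, Pow(Add(Add(P, Mul(-1, -51)), Rational(1, 127)), -1)) = Mul(-2, Pow(Add(Add(P, 51), Rational(1, 127)), -1)) = Mul(-2, Pow(Add(Add(51, P), Rational(1, 127)), -1)) = Mul(-2, Pow(Add(Rational(6478, 127), P), -1)))
Mul(Add(Function('Q')(-4, -37), 14263), Pow(Add(16056, Function('f')(-54)), -1)) = Mul(Add(-4, 14263), Pow(Add(16056, Mul(-254, Pow(Add(6478, Mul(127, -54)), -1))), -1)) = Mul(14259, Pow(Add(16056, Mul(-254, Pow(Add(6478, -6858), -1))), -1)) = Mul(14259, Pow(Add(16056, Mul(-254, Pow(-380, -1))), -1)) = Mul(14259, Pow(Add(16056, Mul(-254, Rational(-1, 380))), -1)) = Mul(14259, Pow(Add(16056, Rational(127, 190)), -1)) = Mul(14259, Pow(Rational(3050767, 190), -1)) = Mul(14259, Rational(190, 3050767)) = Rational(2709210, 3050767)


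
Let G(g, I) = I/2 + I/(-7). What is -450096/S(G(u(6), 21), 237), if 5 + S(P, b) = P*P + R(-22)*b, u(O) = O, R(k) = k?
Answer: 1800384/20651 ≈ 87.181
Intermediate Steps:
G(g, I) = 5*I/14 (G(g, I) = I*(1/2) + I*(-1/7) = I/2 - I/7 = 5*I/14)
S(P, b) = -5 + P**2 - 22*b (S(P, b) = -5 + (P*P - 22*b) = -5 + (P**2 - 22*b) = -5 + P**2 - 22*b)
-450096/S(G(u(6), 21), 237) = -450096/(-5 + ((5/14)*21)**2 - 22*237) = -450096/(-5 + (15/2)**2 - 5214) = -450096/(-5 + 225/4 - 5214) = -450096/(-20651/4) = -450096*(-4/20651) = 1800384/20651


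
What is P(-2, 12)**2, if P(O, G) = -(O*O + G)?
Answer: 256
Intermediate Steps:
P(O, G) = -G - O**2 (P(O, G) = -(O**2 + G) = -(G + O**2) = -G - O**2)
P(-2, 12)**2 = (-1*12 - 1*(-2)**2)**2 = (-12 - 1*4)**2 = (-12 - 4)**2 = (-16)**2 = 256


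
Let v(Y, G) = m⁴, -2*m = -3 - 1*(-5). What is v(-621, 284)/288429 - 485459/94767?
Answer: -46673453048/9111183681 ≈ -5.1227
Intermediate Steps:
m = -1 (m = -(-3 - 1*(-5))/2 = -(-3 + 5)/2 = -½*2 = -1)
v(Y, G) = 1 (v(Y, G) = (-1)⁴ = 1)
v(-621, 284)/288429 - 485459/94767 = 1/288429 - 485459/94767 = -46673453048/9111183681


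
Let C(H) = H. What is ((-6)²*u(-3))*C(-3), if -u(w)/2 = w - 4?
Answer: -1512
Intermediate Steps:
u(w) = 8 - 2*w (u(w) = -2*(w - 4) = -2*(-4 + w) = 8 - 2*w)
((-6)²*u(-3))*C(-3) = ((-6)²*(8 - 2*(-3)))*(-3) = (36*(8 + 6))*(-3) = (36*14)*(-3) = 504*(-3) = -1512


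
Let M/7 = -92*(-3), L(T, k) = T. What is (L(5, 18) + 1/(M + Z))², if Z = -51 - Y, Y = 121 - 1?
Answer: 77545636/3101121 ≈ 25.006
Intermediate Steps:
M = 1932 (M = 7*(-92*(-3)) = 7*276 = 1932)
Y = 120
Z = -171 (Z = -51 - 1*120 = -51 - 120 = -171)
(L(5, 18) + 1/(M + Z))² = (5 + 1/(1932 - 171))² = (5 + 1/1761)² = (8806/1761)² = 77545636/3101121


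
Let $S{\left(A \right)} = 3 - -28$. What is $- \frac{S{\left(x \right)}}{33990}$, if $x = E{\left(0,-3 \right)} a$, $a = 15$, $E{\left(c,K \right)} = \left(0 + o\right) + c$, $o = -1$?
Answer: $- \frac{31}{33990} \approx -0.00091203$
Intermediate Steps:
$E{\left(c,K \right)} = -1 + c$ ($E{\left(c,K \right)} = \left(0 - 1\right) + c = -1 + c$)
$x = -15$ ($x = \left(-1 + 0\right) 15 = \left(-1\right) 15 = -15$)
$S{\left(A \right)} = 31$ ($S{\left(A \right)} = 3 + 28 = 31$)
$- \frac{S{\left(x \right)}}{33990} = - \frac{31}{33990}$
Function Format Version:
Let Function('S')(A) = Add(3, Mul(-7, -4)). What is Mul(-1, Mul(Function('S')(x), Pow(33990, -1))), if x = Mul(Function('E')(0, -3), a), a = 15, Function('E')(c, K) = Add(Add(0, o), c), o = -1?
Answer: Rational(-31, 33990) ≈ -0.00091203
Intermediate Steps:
Function('E')(c, K) = Add(-1, c) (Function('E')(c, K) = Add(Add(0, -1), c) = Add(-1, c))
x = -15 (x = Mul(Add(-1, 0), 15) = Mul(-1, 15) = -15)
Function('S')(A) = 31 (Function('S')(A) = Add(3, 28) = 31)
Mul(-1, Mul(Function('S')(x), Pow(33990, -1))) = Mul(-1, Mul(31, Pow(33990, -1))) = Mul(-1, Mul(31, Rational(1, 33990))) = Mul(-1, Rational(31, 33990)) = Rational(-31, 33990)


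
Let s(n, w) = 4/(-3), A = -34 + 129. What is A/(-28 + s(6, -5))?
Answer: -285/88 ≈ -3.2386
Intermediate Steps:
A = 95
s(n, w) = -4/3 (s(n, w) = 4*(-⅓) = -4/3)
A/(-28 + s(6, -5)) = 95/(-28 - 4/3) = 95/(-88/3) = 95*(-3/88) = -285/88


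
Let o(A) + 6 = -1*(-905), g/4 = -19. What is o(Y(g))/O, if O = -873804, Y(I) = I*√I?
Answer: -899/873804 ≈ -0.0010288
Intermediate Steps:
g = -76 (g = 4*(-19) = -76)
Y(I) = I^(3/2)
o(A) = 899 (o(A) = -6 - 1*(-905) = -6 + 905 = 899)
o(Y(g))/O = 899/(-873804) = 899*(-1/873804) = -899/873804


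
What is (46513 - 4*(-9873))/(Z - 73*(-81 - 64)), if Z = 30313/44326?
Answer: 3812257630/469221023 ≈ 8.1246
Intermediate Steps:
Z = 30313/44326 (Z = 30313*(1/44326) = 30313/44326 ≈ 0.68386)
(46513 - 4*(-9873))/(Z - 73*(-81 - 64)) = (46513 - 4*(-9873))/(30313/44326 - 73*(-81 - 64)) = (46513 + 39492)/(30313/44326 - 73*(-145)) = 86005/(30313/44326 + 10585) = 86005/(469221023/44326) = 86005*(44326/469221023) = 3812257630/469221023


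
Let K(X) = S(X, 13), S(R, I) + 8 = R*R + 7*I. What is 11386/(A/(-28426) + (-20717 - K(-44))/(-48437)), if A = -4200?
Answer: 3919260916133/212432234 ≈ 18449.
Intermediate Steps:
S(R, I) = -8 + R² + 7*I (S(R, I) = -8 + (R*R + 7*I) = -8 + (R² + 7*I) = -8 + R² + 7*I)
K(X) = 83 + X² (K(X) = -8 + X² + 7*13 = -8 + X² + 91 = 83 + X²)
11386/(A/(-28426) + (-20717 - K(-44))/(-48437)) = 11386/(-4200/(-28426) + (-20717 - (83 + (-44)²))/(-48437)) = 11386/(-4200*(-1/28426) + (-20717 - (83 + 1936))*(-1/48437)) = 11386/(2100/14213 + (-20717 - 1*2019)*(-1/48437)) = 11386/(2100/14213 + (-20717 - 2019)*(-1/48437)) = 11386/(2100/14213 - 22736*(-1/48437)) = 11386/(2100/14213 + 22736/48437) = 11386/(424864468/688435081) = 11386*(688435081/424864468) = 3919260916133/212432234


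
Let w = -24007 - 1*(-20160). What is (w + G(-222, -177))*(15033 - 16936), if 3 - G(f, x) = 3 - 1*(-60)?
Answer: 7435021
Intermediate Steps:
w = -3847 (w = -24007 + 20160 = -3847)
G(f, x) = -60 (G(f, x) = 3 - (3 - 1*(-60)) = 3 - (3 + 60) = 3 - 1*63 = 3 - 63 = -60)
(w + G(-222, -177))*(15033 - 16936) = (-3847 - 60)*(15033 - 16936) = -3907*(-1903) = 7435021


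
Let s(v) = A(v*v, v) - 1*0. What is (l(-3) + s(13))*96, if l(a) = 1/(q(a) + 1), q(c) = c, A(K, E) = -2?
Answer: -240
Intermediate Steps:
l(a) = 1/(1 + a) (l(a) = 1/(a + 1) = 1/(1 + a))
s(v) = -2 (s(v) = -2 - 1*0 = -2 + 0 = -2)
(l(-3) + s(13))*96 = (1/(1 - 3) - 2)*96 = (1/(-2) - 2)*96 = (-½ - 2)*96 = -5/2*96 = -240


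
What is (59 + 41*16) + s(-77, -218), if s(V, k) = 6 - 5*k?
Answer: 1811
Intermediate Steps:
(59 + 41*16) + s(-77, -218) = (59 + 41*16) + (6 - 5*(-218)) = (59 + 656) + (6 + 1090) = 715 + 1096 = 1811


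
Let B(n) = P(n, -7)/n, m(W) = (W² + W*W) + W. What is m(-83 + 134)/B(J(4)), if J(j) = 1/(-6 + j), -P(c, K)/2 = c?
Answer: -5253/2 ≈ -2626.5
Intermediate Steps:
P(c, K) = -2*c
m(W) = W + 2*W² (m(W) = (W² + W²) + W = 2*W² + W = W + 2*W²)
B(n) = -2 (B(n) = (-2*n)/n = -2)
m(-83 + 134)/B(J(4)) = ((-83 + 134)*(1 + 2*(-83 + 134)))/(-2) = (51*(1 + 2*51))*(-½) = (51*(1 + 102))*(-½) = (51*103)*(-½) = 5253*(-½) = -5253/2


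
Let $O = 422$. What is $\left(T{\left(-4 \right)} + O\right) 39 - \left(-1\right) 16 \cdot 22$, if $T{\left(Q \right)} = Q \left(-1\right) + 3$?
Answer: $17083$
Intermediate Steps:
$T{\left(Q \right)} = 3 - Q$ ($T{\left(Q \right)} = - Q + 3 = 3 - Q$)
$\left(T{\left(-4 \right)} + O\right) 39 - \left(-1\right) 16 \cdot 22 = \left(\left(3 - -4\right) + 422\right) 39 - \left(-1\right) 16 \cdot 22 = \left(\left(3 + 4\right) + 422\right) 39 - \left(-16\right) 22 = \left(7 + 422\right) 39 - -352 = 429 \cdot 39 + 352 = 16731 + 352 = 17083$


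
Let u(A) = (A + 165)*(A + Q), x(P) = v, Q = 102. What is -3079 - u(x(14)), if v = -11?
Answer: -17093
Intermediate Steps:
x(P) = -11
u(A) = (102 + A)*(165 + A) (u(A) = (A + 165)*(A + 102) = (165 + A)*(102 + A) = (102 + A)*(165 + A))
-3079 - u(x(14)) = -3079 - (16830 + (-11)² + 267*(-11)) = -3079 - (16830 + 121 - 2937) = -3079 - 1*14014 = -3079 - 14014 = -17093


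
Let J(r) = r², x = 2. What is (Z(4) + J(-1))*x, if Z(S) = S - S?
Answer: 2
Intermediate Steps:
Z(S) = 0
(Z(4) + J(-1))*x = (0 + (-1)²)*2 = (0 + 1)*2 = 1*2 = 2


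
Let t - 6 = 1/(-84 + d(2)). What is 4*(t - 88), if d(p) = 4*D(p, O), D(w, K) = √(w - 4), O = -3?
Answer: -145325/443 - I*√2/443 ≈ -328.05 - 0.0031924*I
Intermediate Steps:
D(w, K) = √(-4 + w)
d(p) = 4*√(-4 + p)
t = 6 + 1/(-84 + 4*I*√2) (t = 6 + 1/(-84 + 4*√(-4 + 2)) = 6 + 1/(-84 + 4*√(-2)) = 6 + 1/(-84 + 4*(I*√2)) = 6 + 1/(-84 + 4*I*√2) ≈ 5.9882 - 0.00079809*I)
4*(t - 88) = 4*((10611/1772 - I*√2/1772) - 88) = 4*(-145325/1772 - I*√2/1772) = -145325/443 - I*√2/443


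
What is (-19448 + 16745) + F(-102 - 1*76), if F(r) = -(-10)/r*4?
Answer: -240587/89 ≈ -2703.2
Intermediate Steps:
F(r) = 40/r (F(r) = (10/r)*4 = 40/r)
(-19448 + 16745) + F(-102 - 1*76) = (-19448 + 16745) + 40/(-102 - 1*76) = -2703 + 40/(-102 - 76) = -2703 + 40/(-178) = -2703 + 40*(-1/178) = -2703 - 20/89 = -240587/89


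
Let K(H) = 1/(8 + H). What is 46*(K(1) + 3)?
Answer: 1288/9 ≈ 143.11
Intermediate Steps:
46*(K(1) + 3) = 46*(1/(8 + 1) + 3) = 46*(1/9 + 3) = 46*(28/9) = 1288/9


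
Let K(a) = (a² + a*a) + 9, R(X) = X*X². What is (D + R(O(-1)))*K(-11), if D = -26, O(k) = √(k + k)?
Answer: -6526 - 502*I*√2 ≈ -6526.0 - 709.94*I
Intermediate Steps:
O(k) = √2*√k (O(k) = √(2*k) = √2*√k)
R(X) = X³
K(a) = 9 + 2*a² (K(a) = (a² + a²) + 9 = 2*a² + 9 = 9 + 2*a²)
(D + R(O(-1)))*K(-11) = (-26 + (√2*√(-1))³)*(9 + 2*(-11)²) = (-26 + (√2*I)³)*(9 + 2*121) = (-26 + (I*√2)³)*(9 + 242) = (-26 - 2*I*√2)*251 = -6526 - 502*I*√2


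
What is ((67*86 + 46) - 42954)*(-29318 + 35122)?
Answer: -215595384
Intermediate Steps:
((67*86 + 46) - 42954)*(-29318 + 35122) = ((5762 + 46) - 42954)*5804 = (5808 - 42954)*5804 = -37146*5804 = -215595384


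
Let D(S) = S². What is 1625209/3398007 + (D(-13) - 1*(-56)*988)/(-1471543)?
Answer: 2202985733008/5000313414801 ≈ 0.44057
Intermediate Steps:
1625209/3398007 + (D(-13) - 1*(-56)*988)/(-1471543) = 1625209/3398007 + ((-13)² - 1*(-56)*988)/(-1471543) = 1625209*(1/3398007) + (169 + 56*988)*(-1/1471543) = 1625209/3398007 + (169 + 55328)*(-1/1471543) = 1625209/3398007 + 55497*(-1/1471543) = 1625209/3398007 - 55497/1471543 = 2202985733008/5000313414801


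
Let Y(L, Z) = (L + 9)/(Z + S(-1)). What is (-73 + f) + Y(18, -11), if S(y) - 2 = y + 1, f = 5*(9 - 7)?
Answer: -66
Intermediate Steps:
f = 10 (f = 5*2 = 10)
S(y) = 3 + y (S(y) = 2 + (y + 1) = 2 + (1 + y) = 3 + y)
Y(L, Z) = (9 + L)/(2 + Z) (Y(L, Z) = (L + 9)/(Z + (3 - 1)) = (9 + L)/(Z + 2) = (9 + L)/(2 + Z))
(-73 + f) + Y(18, -11) = (-73 + 10) + (9 + 18)/(2 - 11) = -63 + 27/(-9) = -63 - 1/9*27 = -63 - 3 = -66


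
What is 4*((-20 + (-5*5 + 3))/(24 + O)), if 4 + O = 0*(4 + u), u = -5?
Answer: -42/5 ≈ -8.4000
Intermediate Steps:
O = -4 (O = -4 + 0*(4 - 5) = -4 + 0*(-1) = -4 + 0 = -4)
4*((-20 + (-5*5 + 3))/(24 + O)) = 4*((-20 + (-5*5 + 3))/(24 - 4)) = 4*((-20 + (-25 + 3))/20) = 4*((-20 - 22)*(1/20)) = 4*(-42*1/20) = 4*(-21/10) = -42/5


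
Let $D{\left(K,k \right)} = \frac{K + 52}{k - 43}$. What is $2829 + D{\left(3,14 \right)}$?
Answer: $\frac{81986}{29} \approx 2827.1$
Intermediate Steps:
$D{\left(K,k \right)} = \frac{52 + K}{-43 + k}$
$2829 + D{\left(3,14 \right)} = 2829 + \frac{52 + 3}{-43 + 14} = 2829 + \frac{1}{-29} \cdot 55 = 2829 - \frac{55}{29} = \frac{81986}{29}$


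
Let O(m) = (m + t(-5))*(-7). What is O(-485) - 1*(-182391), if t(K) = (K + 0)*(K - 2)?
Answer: 185541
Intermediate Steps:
t(K) = K*(-2 + K)
O(m) = -245 - 7*m (O(m) = (m - 5*(-2 - 5))*(-7) = (m - 5*(-7))*(-7) = (m + 35)*(-7) = (35 + m)*(-7) = -245 - 7*m)
O(-485) - 1*(-182391) = (-245 - 7*(-485)) - 1*(-182391) = (-245 + 3395) + 182391 = 3150 + 182391 = 185541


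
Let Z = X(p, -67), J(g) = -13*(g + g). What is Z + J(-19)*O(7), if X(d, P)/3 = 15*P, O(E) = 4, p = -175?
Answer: -1039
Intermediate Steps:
J(g) = -26*g
X(d, P) = 45*P (X(d, P) = 3*(15*P) = 45*P)
Z = -3015 (Z = 45*(-67) = -3015)
Z + J(-19)*O(7) = -3015 - 26*(-19)*4 = -3015 + 494*4 = -3015 + 1976 = -1039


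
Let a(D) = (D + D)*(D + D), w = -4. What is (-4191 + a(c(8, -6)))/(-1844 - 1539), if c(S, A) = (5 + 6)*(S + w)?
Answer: -209/199 ≈ -1.0503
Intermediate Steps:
c(S, A) = -44 + 11*S (c(S, A) = (5 + 6)*(S - 4) = 11*(-4 + S) = -44 + 11*S)
a(D) = 4*D**2 (a(D) = (2*D)*(2*D) = 4*D**2)
(-4191 + a(c(8, -6)))/(-1844 - 1539) = (-4191 + 4*(-44 + 11*8)**2)/(-1844 - 1539) = (-4191 + 4*(-44 + 88)**2)/(-3383) = (-4191 + 4*44**2)*(-1/3383) = (-4191 + 4*1936)*(-1/3383) = (-4191 + 7744)*(-1/3383) = 3553*(-1/3383) = -209/199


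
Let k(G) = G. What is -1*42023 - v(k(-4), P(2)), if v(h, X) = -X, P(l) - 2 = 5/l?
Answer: -84037/2 ≈ -42019.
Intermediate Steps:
P(l) = 2 + 5/l
-1*42023 - v(k(-4), P(2)) = -1*42023 - (-1)*(2 + 5/2) = -42023 - (-1)*(2 + 5*(½)) = -42023 - (-1)*(2 + 5/2) = -42023 - (-1)*9/2 = -42023 - 1*(-9/2) = -42023 + 9/2 = -84037/2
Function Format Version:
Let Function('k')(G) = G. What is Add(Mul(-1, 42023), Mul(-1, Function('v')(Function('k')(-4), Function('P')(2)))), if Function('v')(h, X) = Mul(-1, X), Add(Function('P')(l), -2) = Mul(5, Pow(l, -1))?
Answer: Rational(-84037, 2) ≈ -42019.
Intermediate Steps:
Function('P')(l) = Add(2, Mul(5, Pow(l, -1)))
Add(Mul(-1, 42023), Mul(-1, Function('v')(Function('k')(-4), Function('P')(2)))) = Add(Mul(-1, 42023), Mul(-1, Mul(-1, Add(2, Mul(5, Pow(2, -1)))))) = Add(-42023, Mul(-1, Mul(-1, Add(2, Mul(5, Rational(1, 2)))))) = Add(-42023, Mul(-1, Mul(-1, Add(2, Rational(5, 2))))) = Add(-42023, Mul(-1, Mul(-1, Rational(9, 2)))) = Add(-42023, Mul(-1, Rational(-9, 2))) = Add(-42023, Rational(9, 2)) = Rational(-84037, 2)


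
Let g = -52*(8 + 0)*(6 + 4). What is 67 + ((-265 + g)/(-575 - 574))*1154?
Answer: 1727811/383 ≈ 4511.3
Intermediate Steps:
g = -4160 (g = -416*10 = -52*80 = -4160)
67 + ((-265 + g)/(-575 - 574))*1154 = 67 + ((-265 - 4160)/(-575 - 574))*1154 = 67 - 4425/(-1149)*1154 = 67 - 4425*(-1/1149)*1154 = 67 + (1475/383)*1154 = 67 + 1702150/383 = 1727811/383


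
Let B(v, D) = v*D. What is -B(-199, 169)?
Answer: 33631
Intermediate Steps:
B(v, D) = D*v
-B(-199, 169) = -169*(-199) = -1*(-33631) = 33631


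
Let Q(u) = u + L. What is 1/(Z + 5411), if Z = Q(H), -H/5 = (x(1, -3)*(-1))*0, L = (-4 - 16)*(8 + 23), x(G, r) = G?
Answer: 1/4791 ≈ 0.00020872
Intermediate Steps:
L = -620 (L = -20*31 = -620)
H = 0 (H = -5*1*(-1)*0 = -(-5)*0 = -5*0 = 0)
Q(u) = -620 + u (Q(u) = u - 620 = -620 + u)
Z = -620 (Z = -620 + 0 = -620)
1/(Z + 5411) = 1/(-620 + 5411) = 1/4791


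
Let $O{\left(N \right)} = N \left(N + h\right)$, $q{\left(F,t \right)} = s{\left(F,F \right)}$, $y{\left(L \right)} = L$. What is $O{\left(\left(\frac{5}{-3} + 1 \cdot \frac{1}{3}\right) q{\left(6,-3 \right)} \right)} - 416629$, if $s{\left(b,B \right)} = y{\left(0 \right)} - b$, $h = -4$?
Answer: $-416597$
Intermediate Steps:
$s{\left(b,B \right)} = - b$ ($s{\left(b,B \right)} = 0 - b = - b$)
$q{\left(F,t \right)} = - F$
$O{\left(N \right)} = N \left(-4 + N\right)$ ($O{\left(N \right)} = N \left(N - 4\right) = N \left(-4 + N\right)$)
$O{\left(\left(\frac{5}{-3} + 1 \cdot \frac{1}{3}\right) q{\left(6,-3 \right)} \right)} - 416629 = \left(\frac{5}{-3} + 1 \cdot \frac{1}{3}\right) \left(\left(-1\right) 6\right) \left(-4 + \left(\frac{5}{-3} + 1 \cdot \frac{1}{3}\right) \left(\left(-1\right) 6\right)\right) - 416629 = \left(5 \left(- \frac{1}{3}\right) + 1 \cdot \frac{1}{3}\right) \left(-6\right) \left(-4 + \left(5 \left(- \frac{1}{3}\right) + 1 \cdot \frac{1}{3}\right) \left(-6\right)\right) - 416629 = \left(- \frac{5}{3} + \frac{1}{3}\right) \left(-6\right) \left(-4 + \left(- \frac{5}{3} + \frac{1}{3}\right) \left(-6\right)\right) - 416629 = \left(- \frac{4}{3}\right) \left(-6\right) \left(-4 - -8\right) - 416629 = 8 \left(-4 + 8\right) - 416629 = 8 \cdot 4 - 416629 = 32 - 416629 = -416597$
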